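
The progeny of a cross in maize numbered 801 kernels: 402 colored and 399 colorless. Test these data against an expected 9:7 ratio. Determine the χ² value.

11.964

Total ratio parts = 16. Expected numbers out of 801:
  colored: 801 × 9/16 = 450.5625
  colorless: 801 × 7/16 = 350.4375
χ² = Σ (O − E)² / E
  colored: (402 − 450.5625)² / 450.5625 = 5.2342
  colorless: (399 − 350.4375)² / 350.4375 = 6.7296
χ² = 5.2342 + 6.7296 = 11.9638 ≈ 11.964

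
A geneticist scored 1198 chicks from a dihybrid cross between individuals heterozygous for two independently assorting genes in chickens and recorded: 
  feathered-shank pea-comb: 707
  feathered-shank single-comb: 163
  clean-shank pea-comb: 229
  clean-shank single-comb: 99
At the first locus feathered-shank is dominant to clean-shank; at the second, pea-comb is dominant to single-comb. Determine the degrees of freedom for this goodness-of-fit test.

A dihybrid F₂ with independent assortment and complete dominance at both loci gives a 9:3:3:1 phenotypic ratio.
A goodness-of-fit test with 4 phenotype classes has df = 4 − 1 = 3.

3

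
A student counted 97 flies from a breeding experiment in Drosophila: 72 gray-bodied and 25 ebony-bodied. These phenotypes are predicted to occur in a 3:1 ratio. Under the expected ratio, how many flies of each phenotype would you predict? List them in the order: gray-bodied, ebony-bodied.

Total ratio parts = 4. Expected numbers out of 97:
  gray-bodied: 97 × 3/4 = 72.75
  ebony-bodied: 97 × 1/4 = 24.25

72.75, 24.25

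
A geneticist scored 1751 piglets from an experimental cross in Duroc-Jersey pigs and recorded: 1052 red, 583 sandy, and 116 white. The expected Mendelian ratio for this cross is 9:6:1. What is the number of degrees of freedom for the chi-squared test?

2

A goodness-of-fit test with 3 phenotype classes has df = 3 − 1 = 2.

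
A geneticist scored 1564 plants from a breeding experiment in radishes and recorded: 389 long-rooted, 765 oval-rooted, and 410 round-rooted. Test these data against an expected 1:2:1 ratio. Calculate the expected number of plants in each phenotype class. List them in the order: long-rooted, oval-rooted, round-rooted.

The 1:2:1 ratio has 4 parts, so with N = 1564 the expected counts are:
  long-rooted: 1564 × 1/4 = 391
  oval-rooted: 1564 × 2/4 = 782
  round-rooted: 1564 × 1/4 = 391

391, 782, 391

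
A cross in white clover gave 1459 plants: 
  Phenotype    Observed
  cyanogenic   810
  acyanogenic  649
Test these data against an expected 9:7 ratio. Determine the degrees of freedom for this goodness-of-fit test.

A goodness-of-fit test with 2 phenotype classes has df = 2 − 1 = 1.

1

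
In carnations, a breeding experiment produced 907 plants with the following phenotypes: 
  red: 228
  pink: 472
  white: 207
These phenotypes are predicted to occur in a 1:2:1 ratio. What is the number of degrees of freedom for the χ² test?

2

A goodness-of-fit test with 3 phenotype classes has df = 3 − 1 = 2.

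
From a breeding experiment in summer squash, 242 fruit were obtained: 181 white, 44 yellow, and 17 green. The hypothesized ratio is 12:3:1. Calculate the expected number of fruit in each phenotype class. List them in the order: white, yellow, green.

181.5, 45.375, 15.125

The 12:3:1 ratio has 16 parts, so with N = 242 the expected counts are:
  white: 242 × 12/16 = 181.5
  yellow: 242 × 3/16 = 45.375
  green: 242 × 1/16 = 15.125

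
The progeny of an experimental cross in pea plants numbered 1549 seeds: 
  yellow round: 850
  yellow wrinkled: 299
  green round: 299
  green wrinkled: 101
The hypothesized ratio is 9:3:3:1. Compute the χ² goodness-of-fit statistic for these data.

The 9:3:3:1 ratio has 16 parts, so with N = 1549 the expected counts are:
  yellow round: 1549 × 9/16 = 871.3125
  yellow wrinkled: 1549 × 3/16 = 290.4375
  green round: 1549 × 3/16 = 290.4375
  green wrinkled: 1549 × 1/16 = 96.8125
χ² = Σ (O − E)² / E
  yellow round: (850 − 871.3125)² / 871.3125 = 0.5213
  yellow wrinkled: (299 − 290.4375)² / 290.4375 = 0.2524
  green round: (299 − 290.4375)² / 290.4375 = 0.2524
  green wrinkled: (101 − 96.8125)² / 96.8125 = 0.1811
χ² = 0.5213 + 0.2524 + 0.2524 + 0.1811 = 1.2072 ≈ 1.207

1.207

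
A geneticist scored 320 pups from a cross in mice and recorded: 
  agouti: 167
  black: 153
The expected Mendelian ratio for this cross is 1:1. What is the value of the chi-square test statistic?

0.613

Expected counts for N = 320 under a 1:1 ratio (total parts = 2):
  agouti: 320 × 1/2 = 160
  black: 320 × 1/2 = 160
χ² = Σ (O − E)² / E
  agouti: (167 − 160)² / 160 = 0.3063
  black: (153 − 160)² / 160 = 0.3063
χ² = 0.3063 + 0.3063 = 0.6126 ≈ 0.613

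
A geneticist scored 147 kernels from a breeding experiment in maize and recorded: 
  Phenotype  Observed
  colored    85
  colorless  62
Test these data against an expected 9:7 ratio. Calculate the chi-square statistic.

0.148

Under the 9:7 hypothesis (Σ ratio = 16, N = 147):
  colored: 147 × 9/16 = 82.6875
  colorless: 147 × 7/16 = 64.3125
χ² = Σ (O − E)² / E
  colored: (85 − 82.6875)² / 82.6875 = 0.0647
  colorless: (62 − 64.3125)² / 64.3125 = 0.0832
χ² = 0.0647 + 0.0832 = 0.1479 ≈ 0.148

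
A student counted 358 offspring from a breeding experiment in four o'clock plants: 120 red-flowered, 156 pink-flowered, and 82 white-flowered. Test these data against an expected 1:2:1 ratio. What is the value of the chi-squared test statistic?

The 1:2:1 ratio has 4 parts, so with N = 358 the expected counts are:
  red-flowered: 358 × 1/4 = 89.5
  pink-flowered: 358 × 2/4 = 179
  white-flowered: 358 × 1/4 = 89.5
χ² = Σ (O − E)² / E
  red-flowered: (120 − 89.5)² / 89.5 = 10.3939
  pink-flowered: (156 − 179)² / 179 = 2.9553
  white-flowered: (82 − 89.5)² / 89.5 = 0.6285
χ² = 10.3939 + 2.9553 + 0.6285 = 13.9777 ≈ 13.978

13.978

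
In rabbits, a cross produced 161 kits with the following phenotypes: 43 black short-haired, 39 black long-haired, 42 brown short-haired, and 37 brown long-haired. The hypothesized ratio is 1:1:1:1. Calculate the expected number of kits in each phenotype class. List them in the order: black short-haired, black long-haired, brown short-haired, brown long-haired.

40.25, 40.25, 40.25, 40.25

Under the 1:1:1:1 hypothesis (Σ ratio = 4, N = 161):
  black short-haired: 161 × 1/4 = 40.25
  black long-haired: 161 × 1/4 = 40.25
  brown short-haired: 161 × 1/4 = 40.25
  brown long-haired: 161 × 1/4 = 40.25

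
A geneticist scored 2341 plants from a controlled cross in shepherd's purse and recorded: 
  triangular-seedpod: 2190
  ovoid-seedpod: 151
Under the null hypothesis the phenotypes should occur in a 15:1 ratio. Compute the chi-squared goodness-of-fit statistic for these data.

0.160

Total ratio parts = 16. Expected numbers out of 2341:
  triangular-seedpod: 2341 × 15/16 = 2194.6875
  ovoid-seedpod: 2341 × 1/16 = 146.3125
χ² = Σ (O − E)² / E
  triangular-seedpod: (2190 − 2194.6875)² / 2194.6875 = 0.0100
  ovoid-seedpod: (151 − 146.3125)² / 146.3125 = 0.1502
χ² = 0.0100 + 0.1502 = 0.1602 ≈ 0.160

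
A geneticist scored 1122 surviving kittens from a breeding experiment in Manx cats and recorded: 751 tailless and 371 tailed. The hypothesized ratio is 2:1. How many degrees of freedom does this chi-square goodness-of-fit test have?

1

A goodness-of-fit test with 2 phenotype classes has df = 2 − 1 = 1.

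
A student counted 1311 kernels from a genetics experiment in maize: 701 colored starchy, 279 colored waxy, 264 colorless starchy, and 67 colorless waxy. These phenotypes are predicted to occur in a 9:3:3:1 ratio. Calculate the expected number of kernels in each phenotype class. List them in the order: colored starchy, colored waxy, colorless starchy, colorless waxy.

737.4375, 245.8125, 245.8125, 81.9375

Total ratio parts = 16. Expected numbers out of 1311:
  colored starchy: 1311 × 9/16 = 737.4375
  colored waxy: 1311 × 3/16 = 245.8125
  colorless starchy: 1311 × 3/16 = 245.8125
  colorless waxy: 1311 × 1/16 = 81.9375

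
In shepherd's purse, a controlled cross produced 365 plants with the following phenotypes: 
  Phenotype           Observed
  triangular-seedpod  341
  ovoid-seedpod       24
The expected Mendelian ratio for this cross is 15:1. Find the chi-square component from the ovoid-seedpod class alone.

0.062

Expected counts for N = 365 under a 15:1 ratio (total parts = 16):
  triangular-seedpod: 365 × 15/16 = 342.1875
  ovoid-seedpod: 365 × 1/16 = 22.8125
Contribution of ovoid-seedpod: (24 − 22.8125)² / 22.8125 = 0.0618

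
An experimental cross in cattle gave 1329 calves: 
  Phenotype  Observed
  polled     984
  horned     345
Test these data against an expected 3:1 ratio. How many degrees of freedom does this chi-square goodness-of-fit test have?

A goodness-of-fit test with 2 phenotype classes has df = 2 − 1 = 1.

1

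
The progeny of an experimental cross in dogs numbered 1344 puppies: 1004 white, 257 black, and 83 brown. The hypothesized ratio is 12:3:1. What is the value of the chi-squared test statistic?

0.127

Expected counts for N = 1344 under a 12:3:1 ratio (total parts = 16):
  white: 1344 × 12/16 = 1008
  black: 1344 × 3/16 = 252
  brown: 1344 × 1/16 = 84
χ² = Σ (O − E)² / E
  white: (1004 − 1008)² / 1008 = 0.0159
  black: (257 − 252)² / 252 = 0.0992
  brown: (83 − 84)² / 84 = 0.0119
χ² = 0.0159 + 0.0992 + 0.0119 = 0.127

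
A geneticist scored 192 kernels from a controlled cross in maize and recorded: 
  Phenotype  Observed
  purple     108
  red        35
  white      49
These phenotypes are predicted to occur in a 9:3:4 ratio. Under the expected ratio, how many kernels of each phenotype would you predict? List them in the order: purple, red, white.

The 9:3:4 ratio has 16 parts, so with N = 192 the expected counts are:
  purple: 192 × 9/16 = 108
  red: 192 × 3/16 = 36
  white: 192 × 4/16 = 48

108, 36, 48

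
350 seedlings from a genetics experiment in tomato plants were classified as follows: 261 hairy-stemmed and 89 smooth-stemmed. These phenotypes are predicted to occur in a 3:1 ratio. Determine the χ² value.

Expected counts for N = 350 under a 3:1 ratio (total parts = 4):
  hairy-stemmed: 350 × 3/4 = 262.5
  smooth-stemmed: 350 × 1/4 = 87.5
χ² = Σ (O − E)² / E
  hairy-stemmed: (261 − 262.5)² / 262.5 = 0.0086
  smooth-stemmed: (89 − 87.5)² / 87.5 = 0.0257
χ² = 0.0086 + 0.0257 = 0.0343 ≈ 0.034

0.034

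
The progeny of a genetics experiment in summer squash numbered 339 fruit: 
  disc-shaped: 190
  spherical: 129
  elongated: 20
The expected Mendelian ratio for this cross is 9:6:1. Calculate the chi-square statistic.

Under the 9:6:1 hypothesis (Σ ratio = 16, N = 339):
  disc-shaped: 339 × 9/16 = 190.6875
  spherical: 339 × 6/16 = 127.125
  elongated: 339 × 1/16 = 21.1875
χ² = Σ (O − E)² / E
  disc-shaped: (190 − 190.6875)² / 190.6875 = 0.0025
  spherical: (129 − 127.125)² / 127.125 = 0.0277
  elongated: (20 − 21.1875)² / 21.1875 = 0.0666
χ² = 0.0025 + 0.0277 + 0.0666 = 0.0968 ≈ 0.097

0.097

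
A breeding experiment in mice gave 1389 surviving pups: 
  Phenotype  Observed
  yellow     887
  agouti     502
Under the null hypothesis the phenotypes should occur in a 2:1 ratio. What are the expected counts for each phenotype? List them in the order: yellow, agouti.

926, 463

Total ratio parts = 3. Expected numbers out of 1389:
  yellow: 1389 × 2/3 = 926
  agouti: 1389 × 1/3 = 463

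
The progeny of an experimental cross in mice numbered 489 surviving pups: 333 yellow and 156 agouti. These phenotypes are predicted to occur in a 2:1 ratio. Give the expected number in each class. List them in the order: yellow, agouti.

Under the 2:1 hypothesis (Σ ratio = 3, N = 489):
  yellow: 489 × 2/3 = 326
  agouti: 489 × 1/3 = 163

326, 163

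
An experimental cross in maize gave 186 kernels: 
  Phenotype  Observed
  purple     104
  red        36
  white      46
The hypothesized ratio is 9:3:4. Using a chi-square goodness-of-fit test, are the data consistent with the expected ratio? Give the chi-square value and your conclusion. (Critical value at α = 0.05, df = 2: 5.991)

Expected counts for N = 186 under a 9:3:4 ratio (total parts = 16):
  purple: 186 × 9/16 = 104.625
  red: 186 × 3/16 = 34.875
  white: 186 × 4/16 = 46.5
χ² = Σ (O − E)² / E
  purple: (104 − 104.625)² / 104.625 = 0.0037
  red: (36 − 34.875)² / 34.875 = 0.0363
  white: (46 − 46.5)² / 46.5 = 0.0054
χ² = 0.0037 + 0.0363 + 0.0054 = 0.0454 ≈ 0.045
Degrees of freedom = 3 − 1 = 2; critical value at α = 0.05 is 5.991.
Since 0.045 < 5.991, we fail to reject the null hypothesis — the data are consistent with the 9:3:4 ratio.

0.045; consistent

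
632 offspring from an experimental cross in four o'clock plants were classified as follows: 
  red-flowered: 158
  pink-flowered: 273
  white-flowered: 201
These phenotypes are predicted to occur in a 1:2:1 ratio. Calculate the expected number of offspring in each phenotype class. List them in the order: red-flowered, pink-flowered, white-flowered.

Total ratio parts = 4. Expected numbers out of 632:
  red-flowered: 632 × 1/4 = 158
  pink-flowered: 632 × 2/4 = 316
  white-flowered: 632 × 1/4 = 158

158, 316, 158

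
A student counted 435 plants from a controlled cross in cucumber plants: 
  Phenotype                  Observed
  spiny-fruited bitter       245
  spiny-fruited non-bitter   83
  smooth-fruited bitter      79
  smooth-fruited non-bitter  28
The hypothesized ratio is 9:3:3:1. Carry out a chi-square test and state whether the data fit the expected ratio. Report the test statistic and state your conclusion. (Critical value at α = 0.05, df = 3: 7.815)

Total ratio parts = 16. Expected numbers out of 435:
  spiny-fruited bitter: 435 × 9/16 = 244.6875
  spiny-fruited non-bitter: 435 × 3/16 = 81.5625
  smooth-fruited bitter: 435 × 3/16 = 81.5625
  smooth-fruited non-bitter: 435 × 1/16 = 27.1875
χ² = Σ (O − E)² / E
  spiny-fruited bitter: (245 − 244.6875)² / 244.6875 = 0.0004
  spiny-fruited non-bitter: (83 − 81.5625)² / 81.5625 = 0.0253
  smooth-fruited bitter: (79 − 81.5625)² / 81.5625 = 0.0805
  smooth-fruited non-bitter: (28 − 27.1875)² / 27.1875 = 0.0243
χ² = 0.0004 + 0.0253 + 0.0805 + 0.0243 = 0.1305 ≈ 0.131
Degrees of freedom = 4 − 1 = 3; critical value at α = 0.05 is 7.815.
Since 0.131 < 7.815, we fail to reject the null hypothesis — the data are consistent with the 9:3:3:1 ratio.

0.131; consistent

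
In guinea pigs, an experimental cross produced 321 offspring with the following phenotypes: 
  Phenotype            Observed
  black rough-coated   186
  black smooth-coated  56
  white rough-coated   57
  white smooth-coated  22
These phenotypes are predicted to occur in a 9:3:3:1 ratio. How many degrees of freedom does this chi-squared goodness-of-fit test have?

3

A goodness-of-fit test with 4 phenotype classes has df = 4 − 1 = 3.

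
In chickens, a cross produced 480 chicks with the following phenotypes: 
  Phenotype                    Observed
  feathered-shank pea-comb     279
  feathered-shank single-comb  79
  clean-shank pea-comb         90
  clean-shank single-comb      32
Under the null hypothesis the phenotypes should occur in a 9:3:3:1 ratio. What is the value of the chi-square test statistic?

1.778

Under the 9:3:3:1 hypothesis (Σ ratio = 16, N = 480):
  feathered-shank pea-comb: 480 × 9/16 = 270
  feathered-shank single-comb: 480 × 3/16 = 90
  clean-shank pea-comb: 480 × 3/16 = 90
  clean-shank single-comb: 480 × 1/16 = 30
χ² = Σ (O − E)² / E
  feathered-shank pea-comb: (279 − 270)² / 270 = 0.3000
  feathered-shank single-comb: (79 − 90)² / 90 = 1.3444
  clean-shank pea-comb: (90 − 90)² / 90 = 0.0000
  clean-shank single-comb: (32 − 30)² / 30 = 0.1333
χ² = 0.3000 + 1.3444 + 0.0000 + 0.1333 = 1.7777 ≈ 1.778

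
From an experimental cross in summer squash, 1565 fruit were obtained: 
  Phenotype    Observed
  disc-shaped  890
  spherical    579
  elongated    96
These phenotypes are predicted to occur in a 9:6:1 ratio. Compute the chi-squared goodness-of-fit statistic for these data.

0.246

The 9:6:1 ratio has 16 parts, so with N = 1565 the expected counts are:
  disc-shaped: 1565 × 9/16 = 880.3125
  spherical: 1565 × 6/16 = 586.875
  elongated: 1565 × 1/16 = 97.8125
χ² = Σ (O − E)² / E
  disc-shaped: (890 − 880.3125)² / 880.3125 = 0.1066
  spherical: (579 − 586.875)² / 586.875 = 0.1057
  elongated: (96 − 97.8125)² / 97.8125 = 0.0336
χ² = 0.1066 + 0.1057 + 0.0336 = 0.2459 ≈ 0.246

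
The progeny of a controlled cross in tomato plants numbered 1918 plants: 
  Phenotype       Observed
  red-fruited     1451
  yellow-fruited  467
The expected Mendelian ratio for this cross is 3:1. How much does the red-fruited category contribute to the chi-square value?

Total ratio parts = 4. Expected numbers out of 1918:
  red-fruited: 1918 × 3/4 = 1438.5
  yellow-fruited: 1918 × 1/4 = 479.5
Contribution of red-fruited: (1451 − 1438.5)² / 1438.5 = 0.1086

0.109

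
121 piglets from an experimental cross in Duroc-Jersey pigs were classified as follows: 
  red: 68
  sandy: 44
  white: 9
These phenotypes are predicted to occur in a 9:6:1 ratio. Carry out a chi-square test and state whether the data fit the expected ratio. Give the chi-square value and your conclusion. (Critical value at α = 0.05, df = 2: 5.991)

Expected counts for N = 121 under a 9:6:1 ratio (total parts = 16):
  red: 121 × 9/16 = 68.0625
  sandy: 121 × 6/16 = 45.375
  white: 121 × 1/16 = 7.5625
χ² = Σ (O − E)² / E
  red: (68 − 68.0625)² / 68.0625 = 0.0001
  sandy: (44 − 45.375)² / 45.375 = 0.0417
  white: (9 − 7.5625)² / 7.5625 = 0.2732
χ² = 0.0001 + 0.0417 + 0.2732 = 0.315
Degrees of freedom = 3 − 1 = 2; critical value at α = 0.05 is 5.991.
Since 0.315 < 5.991, we fail to reject the null hypothesis — the data are consistent with the 9:6:1 ratio.

0.315; consistent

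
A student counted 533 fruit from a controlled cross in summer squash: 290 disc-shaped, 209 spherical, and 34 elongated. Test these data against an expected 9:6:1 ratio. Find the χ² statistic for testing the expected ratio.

0.752

Under the 9:6:1 hypothesis (Σ ratio = 16, N = 533):
  disc-shaped: 533 × 9/16 = 299.8125
  spherical: 533 × 6/16 = 199.875
  elongated: 533 × 1/16 = 33.3125
χ² = Σ (O − E)² / E
  disc-shaped: (290 − 299.8125)² / 299.8125 = 0.3212
  spherical: (209 − 199.875)² / 199.875 = 0.4166
  elongated: (34 − 33.3125)² / 33.3125 = 0.0142
χ² = 0.3212 + 0.4166 + 0.0142 = 0.752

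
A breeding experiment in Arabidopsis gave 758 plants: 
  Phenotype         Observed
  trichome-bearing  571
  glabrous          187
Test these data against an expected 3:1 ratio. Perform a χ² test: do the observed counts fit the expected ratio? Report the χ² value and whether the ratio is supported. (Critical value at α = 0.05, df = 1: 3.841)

0.044; consistent

Expected counts for N = 758 under a 3:1 ratio (total parts = 4):
  trichome-bearing: 758 × 3/4 = 568.5
  glabrous: 758 × 1/4 = 189.5
χ² = Σ (O − E)² / E
  trichome-bearing: (571 − 568.5)² / 568.5 = 0.0110
  glabrous: (187 − 189.5)² / 189.5 = 0.0330
χ² = 0.0110 + 0.0330 = 0.044
Degrees of freedom = 2 − 1 = 1; critical value at α = 0.05 is 3.841.
Since 0.044 < 3.841, we fail to reject the null hypothesis — the data are consistent with the 3:1 ratio.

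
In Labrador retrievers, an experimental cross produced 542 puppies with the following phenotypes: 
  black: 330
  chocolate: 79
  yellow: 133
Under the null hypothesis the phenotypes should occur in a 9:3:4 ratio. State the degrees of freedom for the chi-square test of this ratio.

2

A goodness-of-fit test with 3 phenotype classes has df = 3 − 1 = 2.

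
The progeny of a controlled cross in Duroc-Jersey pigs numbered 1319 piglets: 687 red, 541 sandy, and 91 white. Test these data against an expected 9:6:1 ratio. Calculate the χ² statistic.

Total ratio parts = 16. Expected numbers out of 1319:
  red: 1319 × 9/16 = 741.9375
  sandy: 1319 × 6/16 = 494.625
  white: 1319 × 1/16 = 82.4375
χ² = Σ (O − E)² / E
  red: (687 − 741.9375)² / 741.9375 = 4.0679
  sandy: (541 − 494.625)² / 494.625 = 4.3480
  white: (91 − 82.4375)² / 82.4375 = 0.8894
χ² = 4.0679 + 4.3480 + 0.8894 = 9.3053 ≈ 9.305

9.305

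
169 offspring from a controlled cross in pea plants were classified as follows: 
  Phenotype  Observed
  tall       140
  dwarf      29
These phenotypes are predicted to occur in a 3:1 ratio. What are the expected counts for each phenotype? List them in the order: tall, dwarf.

126.75, 42.25

Total ratio parts = 4. Expected numbers out of 169:
  tall: 169 × 3/4 = 126.75
  dwarf: 169 × 1/4 = 42.25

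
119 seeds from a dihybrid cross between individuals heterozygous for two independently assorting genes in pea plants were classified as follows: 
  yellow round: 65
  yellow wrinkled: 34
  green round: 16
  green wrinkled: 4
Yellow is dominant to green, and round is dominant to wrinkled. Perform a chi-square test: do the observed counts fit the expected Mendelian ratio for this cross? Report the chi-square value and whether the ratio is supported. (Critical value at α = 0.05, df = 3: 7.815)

A dihybrid F₂ with independent assortment and complete dominance at both loci gives a 9:3:3:1 phenotypic ratio.
Expected counts for N = 119 under a 9:3:3:1 ratio (total parts = 16):
  yellow round: 119 × 9/16 = 66.9375
  yellow wrinkled: 119 × 3/16 = 22.3125
  green round: 119 × 3/16 = 22.3125
  green wrinkled: 119 × 1/16 = 7.4375
χ² = Σ (O − E)² / E
  yellow round: (65 − 66.9375)² / 66.9375 = 0.0561
  yellow wrinkled: (34 − 22.3125)² / 22.3125 = 6.1220
  green round: (16 − 22.3125)² / 22.3125 = 1.7859
  green wrinkled: (4 − 7.4375)² / 7.4375 = 1.5888
χ² = 0.0561 + 6.1220 + 1.7859 + 1.5888 = 9.5528 ≈ 9.553
Degrees of freedom = 4 − 1 = 3; critical value at α = 0.05 is 7.815.
Since 9.553 > 7.815, we reject the null hypothesis — the data do not fit the 9:3:3:1 ratio.

9.553; not consistent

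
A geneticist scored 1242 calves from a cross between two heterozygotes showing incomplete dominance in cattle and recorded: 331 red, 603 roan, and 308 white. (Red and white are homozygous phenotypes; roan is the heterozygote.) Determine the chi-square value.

1.895

With incomplete dominance, a heterozygote × heterozygote cross gives a 1:2:1 phenotypic ratio.
Expected counts for N = 1242 under a 1:2:1 ratio (total parts = 4):
  red: 1242 × 1/4 = 310.5
  roan: 1242 × 2/4 = 621
  white: 1242 × 1/4 = 310.5
χ² = Σ (O − E)² / E
  red: (331 − 310.5)² / 310.5 = 1.3535
  roan: (603 − 621)² / 621 = 0.5217
  white: (308 − 310.5)² / 310.5 = 0.0201
χ² = 1.3535 + 0.5217 + 0.0201 = 1.8953 ≈ 1.895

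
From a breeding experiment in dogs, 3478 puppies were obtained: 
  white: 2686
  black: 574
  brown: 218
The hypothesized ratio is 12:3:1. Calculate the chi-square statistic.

The 12:3:1 ratio has 16 parts, so with N = 3478 the expected counts are:
  white: 3478 × 12/16 = 2608.5
  black: 3478 × 3/16 = 652.125
  brown: 3478 × 1/16 = 217.375
χ² = Σ (O − E)² / E
  white: (2686 − 2608.5)² / 2608.5 = 2.3026
  black: (574 − 652.125)² / 652.125 = 9.3594
  brown: (218 − 217.375)² / 217.375 = 0.0018
χ² = 2.3026 + 9.3594 + 0.0018 = 11.6638 ≈ 11.664

11.664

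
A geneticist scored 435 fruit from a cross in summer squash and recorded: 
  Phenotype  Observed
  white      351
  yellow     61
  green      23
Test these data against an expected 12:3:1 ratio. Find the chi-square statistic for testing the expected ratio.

7.707

Total ratio parts = 16. Expected numbers out of 435:
  white: 435 × 12/16 = 326.25
  yellow: 435 × 3/16 = 81.5625
  green: 435 × 1/16 = 27.1875
χ² = Σ (O − E)² / E
  white: (351 − 326.25)² / 326.25 = 1.8776
  yellow: (61 − 81.5625)² / 81.5625 = 5.1840
  green: (23 − 27.1875)² / 27.1875 = 0.6450
χ² = 1.8776 + 5.1840 + 0.6450 = 7.7066 ≈ 7.707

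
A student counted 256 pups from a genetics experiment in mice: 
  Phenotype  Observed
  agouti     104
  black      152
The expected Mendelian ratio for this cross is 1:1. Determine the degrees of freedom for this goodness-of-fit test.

A goodness-of-fit test with 2 phenotype classes has df = 2 − 1 = 1.

1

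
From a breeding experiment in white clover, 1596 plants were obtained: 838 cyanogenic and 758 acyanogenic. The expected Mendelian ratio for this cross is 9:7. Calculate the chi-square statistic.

Under the 9:7 hypothesis (Σ ratio = 16, N = 1596):
  cyanogenic: 1596 × 9/16 = 897.75
  acyanogenic: 1596 × 7/16 = 698.25
χ² = Σ (O − E)² / E
  cyanogenic: (838 − 897.75)² / 897.75 = 3.9767
  acyanogenic: (758 − 698.25)² / 698.25 = 5.1129
χ² = 3.9767 + 5.1129 = 9.0896 ≈ 9.090

9.090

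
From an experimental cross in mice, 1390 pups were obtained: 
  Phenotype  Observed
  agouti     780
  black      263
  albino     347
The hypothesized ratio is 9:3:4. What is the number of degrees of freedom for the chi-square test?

A goodness-of-fit test with 3 phenotype classes has df = 3 − 1 = 2.

2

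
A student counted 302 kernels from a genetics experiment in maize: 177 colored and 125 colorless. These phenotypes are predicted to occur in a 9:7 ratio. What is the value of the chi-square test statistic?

0.683

The 9:7 ratio has 16 parts, so with N = 302 the expected counts are:
  colored: 302 × 9/16 = 169.875
  colorless: 302 × 7/16 = 132.125
χ² = Σ (O − E)² / E
  colored: (177 − 169.875)² / 169.875 = 0.2988
  colorless: (125 − 132.125)² / 132.125 = 0.3842
χ² = 0.2988 + 0.3842 = 0.683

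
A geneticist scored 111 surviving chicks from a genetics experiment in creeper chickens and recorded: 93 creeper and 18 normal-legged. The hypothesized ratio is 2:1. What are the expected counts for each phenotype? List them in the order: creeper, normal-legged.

Total ratio parts = 3. Expected numbers out of 111:
  creeper: 111 × 2/3 = 74
  normal-legged: 111 × 1/3 = 37

74, 37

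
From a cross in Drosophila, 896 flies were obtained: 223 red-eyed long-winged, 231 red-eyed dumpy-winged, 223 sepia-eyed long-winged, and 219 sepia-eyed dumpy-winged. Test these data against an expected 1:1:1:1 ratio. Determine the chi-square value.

0.339

The 1:1:1:1 ratio has 4 parts, so with N = 896 the expected counts are:
  red-eyed long-winged: 896 × 1/4 = 224
  red-eyed dumpy-winged: 896 × 1/4 = 224
  sepia-eyed long-winged: 896 × 1/4 = 224
  sepia-eyed dumpy-winged: 896 × 1/4 = 224
χ² = Σ (O − E)² / E
  red-eyed long-winged: (223 − 224)² / 224 = 0.0045
  red-eyed dumpy-winged: (231 − 224)² / 224 = 0.2188
  sepia-eyed long-winged: (223 − 224)² / 224 = 0.0045
  sepia-eyed dumpy-winged: (219 − 224)² / 224 = 0.1116
χ² = 0.0045 + 0.2188 + 0.0045 + 0.1116 = 0.3394 ≈ 0.339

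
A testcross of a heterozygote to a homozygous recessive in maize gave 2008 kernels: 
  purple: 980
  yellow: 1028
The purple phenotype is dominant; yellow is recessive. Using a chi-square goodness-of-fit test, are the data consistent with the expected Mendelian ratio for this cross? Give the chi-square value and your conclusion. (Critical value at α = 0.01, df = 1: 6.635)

A testcross of a heterozygote (Aa × aa) gives a 1:1 phenotypic ratio.
Under the 1:1 hypothesis (Σ ratio = 2, N = 2008):
  purple: 2008 × 1/2 = 1004
  yellow: 2008 × 1/2 = 1004
χ² = Σ (O − E)² / E
  purple: (980 − 1004)² / 1004 = 0.5737
  yellow: (1028 − 1004)² / 1004 = 0.5737
χ² = 0.5737 + 0.5737 = 1.1474 ≈ 1.147
Degrees of freedom = 2 − 1 = 1; critical value at α = 0.01 is 6.635.
Since 1.147 < 6.635, we fail to reject the null hypothesis — the data are consistent with the 1:1 ratio.

1.147; consistent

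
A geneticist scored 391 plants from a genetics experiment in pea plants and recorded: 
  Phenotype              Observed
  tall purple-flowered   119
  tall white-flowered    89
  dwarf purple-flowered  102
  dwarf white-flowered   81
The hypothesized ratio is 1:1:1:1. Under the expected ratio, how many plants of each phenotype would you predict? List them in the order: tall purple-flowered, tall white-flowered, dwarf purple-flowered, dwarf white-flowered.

97.75, 97.75, 97.75, 97.75

Under the 1:1:1:1 hypothesis (Σ ratio = 4, N = 391):
  tall purple-flowered: 391 × 1/4 = 97.75
  tall white-flowered: 391 × 1/4 = 97.75
  dwarf purple-flowered: 391 × 1/4 = 97.75
  dwarf white-flowered: 391 × 1/4 = 97.75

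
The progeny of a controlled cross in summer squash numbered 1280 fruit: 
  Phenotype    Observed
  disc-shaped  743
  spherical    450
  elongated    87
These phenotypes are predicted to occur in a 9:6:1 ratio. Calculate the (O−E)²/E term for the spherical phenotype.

1.875

Total ratio parts = 16. Expected numbers out of 1280:
  disc-shaped: 1280 × 9/16 = 720
  spherical: 1280 × 6/16 = 480
  elongated: 1280 × 1/16 = 80
Contribution of spherical: (450 − 480)² / 480 = 1.8750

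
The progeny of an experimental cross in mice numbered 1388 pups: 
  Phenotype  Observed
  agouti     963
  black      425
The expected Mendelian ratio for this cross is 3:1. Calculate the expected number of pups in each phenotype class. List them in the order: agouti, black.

1041, 347

Total ratio parts = 4. Expected numbers out of 1388:
  agouti: 1388 × 3/4 = 1041
  black: 1388 × 1/4 = 347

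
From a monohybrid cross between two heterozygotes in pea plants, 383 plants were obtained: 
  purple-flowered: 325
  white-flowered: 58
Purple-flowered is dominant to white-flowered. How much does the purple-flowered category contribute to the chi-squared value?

For a monohybrid cross between heterozygotes with complete dominance, the expected phenotypic ratio is 3:1.
The 3:1 ratio has 4 parts, so with N = 383 the expected counts are:
  purple-flowered: 383 × 3/4 = 287.25
  white-flowered: 383 × 1/4 = 95.75
Contribution of purple-flowered: (325 − 287.25)² / 287.25 = 4.9611

4.961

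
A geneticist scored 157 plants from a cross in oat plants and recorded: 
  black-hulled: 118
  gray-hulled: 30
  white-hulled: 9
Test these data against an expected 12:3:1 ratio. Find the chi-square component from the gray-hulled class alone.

0.011

Under the 12:3:1 hypothesis (Σ ratio = 16, N = 157):
  black-hulled: 157 × 12/16 = 117.75
  gray-hulled: 157 × 3/16 = 29.4375
  white-hulled: 157 × 1/16 = 9.8125
Contribution of gray-hulled: (30 − 29.4375)² / 29.4375 = 0.0107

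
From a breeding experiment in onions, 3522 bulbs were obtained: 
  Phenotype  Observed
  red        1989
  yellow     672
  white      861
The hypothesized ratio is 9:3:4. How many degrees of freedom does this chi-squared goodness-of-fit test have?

2

A goodness-of-fit test with 3 phenotype classes has df = 3 − 1 = 2.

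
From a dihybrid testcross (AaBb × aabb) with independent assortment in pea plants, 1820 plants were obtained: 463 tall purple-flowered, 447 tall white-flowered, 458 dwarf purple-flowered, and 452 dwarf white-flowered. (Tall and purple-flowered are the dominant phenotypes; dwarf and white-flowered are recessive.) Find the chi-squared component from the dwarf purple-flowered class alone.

0.020

A dihybrid testcross with independent assortment gives a 1:1:1:1 ratio.
Total ratio parts = 4. Expected numbers out of 1820:
  tall purple-flowered: 1820 × 1/4 = 455
  tall white-flowered: 1820 × 1/4 = 455
  dwarf purple-flowered: 1820 × 1/4 = 455
  dwarf white-flowered: 1820 × 1/4 = 455
Contribution of dwarf purple-flowered: (458 − 455)² / 455 = 0.0198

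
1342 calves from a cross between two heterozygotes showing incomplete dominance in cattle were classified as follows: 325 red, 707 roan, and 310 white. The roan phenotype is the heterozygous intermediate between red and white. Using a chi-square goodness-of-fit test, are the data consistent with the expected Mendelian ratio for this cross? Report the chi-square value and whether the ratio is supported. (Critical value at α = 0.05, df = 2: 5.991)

4.198; consistent

With incomplete dominance, a heterozygote × heterozygote cross gives a 1:2:1 phenotypic ratio.
Under the 1:2:1 hypothesis (Σ ratio = 4, N = 1342):
  red: 1342 × 1/4 = 335.5
  roan: 1342 × 2/4 = 671
  white: 1342 × 1/4 = 335.5
χ² = Σ (O − E)² / E
  red: (325 − 335.5)² / 335.5 = 0.3286
  roan: (707 − 671)² / 671 = 1.9314
  white: (310 − 335.5)² / 335.5 = 1.9382
χ² = 0.3286 + 1.9314 + 1.9382 = 4.1982 ≈ 4.198
Degrees of freedom = 3 − 1 = 2; critical value at α = 0.05 is 5.991.
Since 4.198 < 5.991, we fail to reject the null hypothesis — the data are consistent with the 1:2:1 ratio.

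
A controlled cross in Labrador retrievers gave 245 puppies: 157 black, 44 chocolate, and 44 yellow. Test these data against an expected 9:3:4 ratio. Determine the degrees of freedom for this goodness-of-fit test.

2

A goodness-of-fit test with 3 phenotype classes has df = 3 − 1 = 2.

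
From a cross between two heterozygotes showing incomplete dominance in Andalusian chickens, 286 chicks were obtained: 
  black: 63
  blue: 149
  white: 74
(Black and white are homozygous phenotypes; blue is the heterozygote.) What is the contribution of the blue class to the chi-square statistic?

With incomplete dominance, a heterozygote × heterozygote cross gives a 1:2:1 phenotypic ratio.
The 1:2:1 ratio has 4 parts, so with N = 286 the expected counts are:
  black: 286 × 1/4 = 71.5
  blue: 286 × 2/4 = 143
  white: 286 × 1/4 = 71.5
Contribution of blue: (149 − 143)² / 143 = 0.2517

0.252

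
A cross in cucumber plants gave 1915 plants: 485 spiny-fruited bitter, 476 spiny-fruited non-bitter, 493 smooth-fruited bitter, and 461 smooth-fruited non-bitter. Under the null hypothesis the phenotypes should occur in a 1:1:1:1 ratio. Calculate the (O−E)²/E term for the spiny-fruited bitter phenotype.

0.082

Under the 1:1:1:1 hypothesis (Σ ratio = 4, N = 1915):
  spiny-fruited bitter: 1915 × 1/4 = 478.75
  spiny-fruited non-bitter: 1915 × 1/4 = 478.75
  smooth-fruited bitter: 1915 × 1/4 = 478.75
  smooth-fruited non-bitter: 1915 × 1/4 = 478.75
Contribution of spiny-fruited bitter: (485 − 478.75)² / 478.75 = 0.0816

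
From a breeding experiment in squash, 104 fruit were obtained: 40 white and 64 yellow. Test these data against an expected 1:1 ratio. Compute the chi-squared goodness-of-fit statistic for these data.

5.538

The 1:1 ratio has 2 parts, so with N = 104 the expected counts are:
  white: 104 × 1/2 = 52
  yellow: 104 × 1/2 = 52
χ² = Σ (O − E)² / E
  white: (40 − 52)² / 52 = 2.7692
  yellow: (64 − 52)² / 52 = 2.7692
χ² = 2.7692 + 2.7692 = 5.5384 ≈ 5.538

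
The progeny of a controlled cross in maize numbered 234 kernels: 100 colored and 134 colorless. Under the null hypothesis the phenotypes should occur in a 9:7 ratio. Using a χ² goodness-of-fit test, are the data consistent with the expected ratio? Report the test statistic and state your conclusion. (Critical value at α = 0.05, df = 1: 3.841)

Under the 9:7 hypothesis (Σ ratio = 16, N = 234):
  colored: 234 × 9/16 = 131.625
  colorless: 234 × 7/16 = 102.375
χ² = Σ (O − E)² / E
  colored: (100 − 131.625)² / 131.625 = 7.5984
  colorless: (134 − 102.375)² / 102.375 = 9.7694
χ² = 7.5984 + 9.7694 = 17.3678 ≈ 17.368
Degrees of freedom = 2 − 1 = 1; critical value at α = 0.05 is 3.841.
Since 17.368 > 3.841, we reject the null hypothesis — the data do not fit the 9:7 ratio.

17.368; not consistent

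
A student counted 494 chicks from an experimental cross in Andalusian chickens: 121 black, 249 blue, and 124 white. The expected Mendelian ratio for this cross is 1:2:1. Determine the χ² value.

Expected counts for N = 494 under a 1:2:1 ratio (total parts = 4):
  black: 494 × 1/4 = 123.5
  blue: 494 × 2/4 = 247
  white: 494 × 1/4 = 123.5
χ² = Σ (O − E)² / E
  black: (121 − 123.5)² / 123.5 = 0.0506
  blue: (249 − 247)² / 247 = 0.0162
  white: (124 − 123.5)² / 123.5 = 0.0020
χ² = 0.0506 + 0.0162 + 0.0020 = 0.0688 ≈ 0.069

0.069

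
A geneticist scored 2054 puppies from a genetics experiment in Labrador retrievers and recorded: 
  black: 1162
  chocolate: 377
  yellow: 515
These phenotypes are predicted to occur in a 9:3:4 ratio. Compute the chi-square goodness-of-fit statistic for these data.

0.214

Under the 9:3:4 hypothesis (Σ ratio = 16, N = 2054):
  black: 2054 × 9/16 = 1155.375
  chocolate: 2054 × 3/16 = 385.125
  yellow: 2054 × 4/16 = 513.5
χ² = Σ (O − E)² / E
  black: (1162 − 1155.375)² / 1155.375 = 0.0380
  chocolate: (377 − 385.125)² / 385.125 = 0.1714
  yellow: (515 − 513.5)² / 513.5 = 0.0044
χ² = 0.0380 + 0.1714 + 0.0044 = 0.2138 ≈ 0.214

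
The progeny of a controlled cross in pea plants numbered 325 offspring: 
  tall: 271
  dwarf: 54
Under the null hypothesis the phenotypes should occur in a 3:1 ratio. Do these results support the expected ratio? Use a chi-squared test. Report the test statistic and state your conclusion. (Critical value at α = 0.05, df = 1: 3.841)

12.186; not consistent

Expected counts for N = 325 under a 3:1 ratio (total parts = 4):
  tall: 325 × 3/4 = 243.75
  dwarf: 325 × 1/4 = 81.25
χ² = Σ (O − E)² / E
  tall: (271 − 243.75)² / 243.75 = 3.0464
  dwarf: (54 − 81.25)² / 81.25 = 9.1392
χ² = 3.0464 + 9.1392 = 12.1856 ≈ 12.186
Degrees of freedom = 2 − 1 = 1; critical value at α = 0.05 is 3.841.
Since 12.186 > 3.841, we reject the null hypothesis — the data do not fit the 3:1 ratio.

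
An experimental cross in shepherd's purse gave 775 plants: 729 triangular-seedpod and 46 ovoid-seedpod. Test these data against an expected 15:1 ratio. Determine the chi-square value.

Total ratio parts = 16. Expected numbers out of 775:
  triangular-seedpod: 775 × 15/16 = 726.5625
  ovoid-seedpod: 775 × 1/16 = 48.4375
χ² = Σ (O − E)² / E
  triangular-seedpod: (729 − 726.5625)² / 726.5625 = 0.0082
  ovoid-seedpod: (46 − 48.4375)² / 48.4375 = 0.1227
χ² = 0.0082 + 0.1227 = 0.1309 ≈ 0.131

0.131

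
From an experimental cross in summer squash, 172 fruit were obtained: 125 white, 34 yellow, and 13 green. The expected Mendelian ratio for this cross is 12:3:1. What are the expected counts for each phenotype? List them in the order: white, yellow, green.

The 12:3:1 ratio has 16 parts, so with N = 172 the expected counts are:
  white: 172 × 12/16 = 129
  yellow: 172 × 3/16 = 32.25
  green: 172 × 1/16 = 10.75

129, 32.25, 10.75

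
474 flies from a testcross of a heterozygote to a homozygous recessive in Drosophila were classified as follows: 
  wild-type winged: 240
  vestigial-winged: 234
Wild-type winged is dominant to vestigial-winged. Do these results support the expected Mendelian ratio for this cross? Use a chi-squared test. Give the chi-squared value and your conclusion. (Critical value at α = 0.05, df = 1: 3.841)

A testcross of a heterozygote (Aa × aa) gives a 1:1 phenotypic ratio.
Under the 1:1 hypothesis (Σ ratio = 2, N = 474):
  wild-type winged: 474 × 1/2 = 237
  vestigial-winged: 474 × 1/2 = 237
χ² = Σ (O − E)² / E
  wild-type winged: (240 − 237)² / 237 = 0.0380
  vestigial-winged: (234 − 237)² / 237 = 0.0380
χ² = 0.0380 + 0.0380 = 0.076
Degrees of freedom = 2 − 1 = 1; critical value at α = 0.05 is 3.841.
Since 0.076 < 3.841, we fail to reject the null hypothesis — the data are consistent with the 1:1 ratio.

0.076; consistent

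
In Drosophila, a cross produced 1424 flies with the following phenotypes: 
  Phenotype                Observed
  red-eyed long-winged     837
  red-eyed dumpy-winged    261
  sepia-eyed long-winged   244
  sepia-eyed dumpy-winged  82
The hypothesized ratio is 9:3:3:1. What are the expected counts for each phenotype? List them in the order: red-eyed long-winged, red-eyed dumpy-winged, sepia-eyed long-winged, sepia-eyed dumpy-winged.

Total ratio parts = 16. Expected numbers out of 1424:
  red-eyed long-winged: 1424 × 9/16 = 801
  red-eyed dumpy-winged: 1424 × 3/16 = 267
  sepia-eyed long-winged: 1424 × 3/16 = 267
  sepia-eyed dumpy-winged: 1424 × 1/16 = 89

801, 267, 267, 89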